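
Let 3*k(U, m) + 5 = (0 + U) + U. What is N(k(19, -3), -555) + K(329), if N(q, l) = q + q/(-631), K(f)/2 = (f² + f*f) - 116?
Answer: 273060822/631 ≈ 4.3274e+5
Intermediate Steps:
k(U, m) = -5/3 + 2*U/3 (k(U, m) = -5/3 + ((0 + U) + U)/3 = -5/3 + (U + U)/3 = -5/3 + (2*U)/3 = -5/3 + 2*U/3)
K(f) = -232 + 4*f² (K(f) = 2*((f² + f*f) - 116) = 2*((f² + f²) - 116) = 2*(2*f² - 116) = 2*(-116 + 2*f²) = -232 + 4*f²)
N(q, l) = 630*q/631 (N(q, l) = q + q*(-1/631) = q - q/631 = 630*q/631)
N(k(19, -3), -555) + K(329) = 630*(-5/3 + (⅔)*19)/631 + (-232 + 4*329²) = 630*(-5/3 + 38/3)/631 + (-232 + 4*108241) = (630/631)*11 + (-232 + 432964) = 6930/631 + 432732 = 273060822/631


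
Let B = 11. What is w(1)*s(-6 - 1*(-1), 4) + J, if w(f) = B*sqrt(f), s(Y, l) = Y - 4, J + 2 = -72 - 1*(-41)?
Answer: -132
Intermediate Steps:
J = -33 (J = -2 + (-72 - 1*(-41)) = -2 + (-72 + 41) = -2 - 31 = -33)
s(Y, l) = -4 + Y
w(f) = 11*sqrt(f)
w(1)*s(-6 - 1*(-1), 4) + J = (11*sqrt(1))*(-4 + (-6 - 1*(-1))) - 33 = (11*1)*(-4 + (-6 + 1)) - 33 = 11*(-4 - 5) - 33 = 11*(-9) - 33 = -99 - 33 = -132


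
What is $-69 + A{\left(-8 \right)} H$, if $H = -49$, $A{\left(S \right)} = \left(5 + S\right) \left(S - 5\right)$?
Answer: $-1980$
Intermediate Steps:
$A{\left(S \right)} = \left(-5 + S\right) \left(5 + S\right)$ ($A{\left(S \right)} = \left(5 + S\right) \left(-5 + S\right) = \left(-5 + S\right) \left(5 + S\right)$)
$-69 + A{\left(-8 \right)} H = -69 + \left(-25 + \left(-8\right)^{2}\right) \left(-49\right) = -69 + \left(-25 + 64\right) \left(-49\right) = -69 + 39 \left(-49\right) = -69 - 1911 = -1980$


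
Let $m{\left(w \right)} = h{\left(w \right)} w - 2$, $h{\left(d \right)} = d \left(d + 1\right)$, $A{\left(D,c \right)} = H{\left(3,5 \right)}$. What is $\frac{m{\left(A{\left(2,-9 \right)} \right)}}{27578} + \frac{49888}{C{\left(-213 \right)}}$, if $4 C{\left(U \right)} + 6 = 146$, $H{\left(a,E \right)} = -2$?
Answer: $\frac{687905527}{482615} \approx 1425.4$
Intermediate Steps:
$C{\left(U \right)} = 35$ ($C{\left(U \right)} = - \frac{3}{2} + \frac{1}{4} \cdot 146 = - \frac{3}{2} + \frac{73}{2} = 35$)
$A{\left(D,c \right)} = -2$
$h{\left(d \right)} = d \left(1 + d\right)$
$m{\left(w \right)} = -2 + w^{2} \left(1 + w\right)$ ($m{\left(w \right)} = w \left(1 + w\right) w - 2 = w^{2} \left(1 + w\right) - 2 = -2 + w^{2} \left(1 + w\right)$)
$\frac{m{\left(A{\left(2,-9 \right)} \right)}}{27578} + \frac{49888}{C{\left(-213 \right)}} = \frac{-2 + \left(-2\right)^{2} \left(1 - 2\right)}{27578} + \frac{49888}{35} = \left(-2 + 4 \left(-1\right)\right) \frac{1}{27578} + 49888 \cdot \frac{1}{35} = \left(-2 - 4\right) \frac{1}{27578} + \frac{49888}{35} = \left(-6\right) \frac{1}{27578} + \frac{49888}{35} = - \frac{3}{13789} + \frac{49888}{35} = \frac{687905527}{482615}$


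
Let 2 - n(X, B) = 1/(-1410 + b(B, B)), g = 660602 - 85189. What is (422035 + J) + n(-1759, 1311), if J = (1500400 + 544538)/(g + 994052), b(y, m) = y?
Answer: 7286117970958/17264115 ≈ 4.2204e+5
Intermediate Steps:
g = 575413
J = 681646/523155 (J = (1500400 + 544538)/(575413 + 994052) = 2044938/1569465 = 2044938*(1/1569465) = 681646/523155 ≈ 1.3030)
n(X, B) = 2 - 1/(-1410 + B)
(422035 + J) + n(-1759, 1311) = (422035 + 681646/523155) + (-2821 + 2*1311)/(-1410 + 1311) = 220790402071/523155 + (-2821 + 2622)/(-99) = 220790402071/523155 - 1/99*(-199) = 220790402071/523155 + 199/99 = 7286117970958/17264115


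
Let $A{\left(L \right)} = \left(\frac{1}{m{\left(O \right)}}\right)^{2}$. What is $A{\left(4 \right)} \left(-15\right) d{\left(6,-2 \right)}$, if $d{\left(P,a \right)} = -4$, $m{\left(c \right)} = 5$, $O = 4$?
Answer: $\frac{12}{5} \approx 2.4$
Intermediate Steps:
$A{\left(L \right)} = \frac{1}{25}$ ($A{\left(L \right)} = \left(\frac{1}{5}\right)^{2} = \frac{1}{25}$)
$A{\left(4 \right)} \left(-15\right) d{\left(6,-2 \right)} = \frac{1}{25} \left(-15\right) \left(-4\right) = \left(- \frac{3}{5}\right) \left(-4\right) = \frac{12}{5}$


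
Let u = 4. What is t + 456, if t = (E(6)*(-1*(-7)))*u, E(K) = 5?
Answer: 596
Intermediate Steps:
t = 140 (t = (5*(-1*(-7)))*4 = (5*7)*4 = 35*4 = 140)
t + 456 = 140 + 456 = 596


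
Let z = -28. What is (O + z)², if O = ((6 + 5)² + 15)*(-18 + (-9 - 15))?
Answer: 32947600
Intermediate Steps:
O = -5712 (O = (11² + 15)*(-18 - 24) = (121 + 15)*(-42) = 136*(-42) = -5712)
(O + z)² = (-5712 - 28)² = (-5740)² = 32947600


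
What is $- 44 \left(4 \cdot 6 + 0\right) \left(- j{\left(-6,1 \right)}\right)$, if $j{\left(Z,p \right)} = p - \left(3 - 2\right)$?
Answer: $0$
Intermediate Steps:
$j{\left(Z,p \right)} = -1 + p$ ($j{\left(Z,p \right)} = p - \left(3 - 2\right) = p - 1 = -1 + p$)
$- 44 \left(4 \cdot 6 + 0\right) \left(- j{\left(-6,1 \right)}\right) = - 44 \left(4 \cdot 6 + 0\right) \left(- (-1 + 1)\right) = - 44 \left(24 + 0\right) \left(\left(-1\right) 0\right) = \left(-44\right) 24 \cdot 0 = \left(-1056\right) 0 = 0$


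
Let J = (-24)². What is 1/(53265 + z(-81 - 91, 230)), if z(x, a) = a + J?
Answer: 1/54071 ≈ 1.8494e-5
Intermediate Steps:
J = 576
z(x, a) = 576 + a (z(x, a) = a + 576 = 576 + a)
1/(53265 + z(-81 - 91, 230)) = 1/(53265 + (576 + 230)) = 1/(53265 + 806) = 1/54071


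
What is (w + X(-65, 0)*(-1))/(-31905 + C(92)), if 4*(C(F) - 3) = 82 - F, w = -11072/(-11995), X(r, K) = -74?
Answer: -1797404/765388955 ≈ -0.0023484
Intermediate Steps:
w = 11072/11995 (w = -11072*(-1/11995) = 11072/11995 ≈ 0.92305)
C(F) = 47/2 - F/4 (C(F) = 3 + (82 - F)/4 = 3 + (41/2 - F/4) = 47/2 - F/4)
(w + X(-65, 0)*(-1))/(-31905 + C(92)) = (11072/11995 - 74*(-1))/(-31905 + (47/2 - ¼*92)) = (11072/11995 + 74)/(-31905 + (47/2 - 23)) = 898702/(11995*(-31905 + ½)) = 898702/(11995*(-63809/2)) = (898702/11995)*(-2/63809) = -1797404/765388955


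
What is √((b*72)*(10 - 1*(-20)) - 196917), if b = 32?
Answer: I*√127797 ≈ 357.49*I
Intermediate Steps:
√((b*72)*(10 - 1*(-20)) - 196917) = √((32*72)*(10 - 1*(-20)) - 196917) = √(2304*(10 + 20) - 196917) = √(2304*30 - 196917) = √(69120 - 196917) = √(-127797) = I*√127797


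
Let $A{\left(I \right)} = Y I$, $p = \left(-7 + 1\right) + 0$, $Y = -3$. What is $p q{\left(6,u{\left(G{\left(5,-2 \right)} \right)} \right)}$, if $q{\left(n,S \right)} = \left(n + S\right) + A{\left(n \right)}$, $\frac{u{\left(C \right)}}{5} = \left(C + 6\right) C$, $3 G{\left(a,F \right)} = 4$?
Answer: $- \frac{664}{3} \approx -221.33$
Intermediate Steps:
$G{\left(a,F \right)} = \frac{4}{3}$ ($G{\left(a,F \right)} = \frac{1}{3} \cdot 4 = \frac{4}{3}$)
$p = -6$ ($p = -6 + 0 = -6$)
$u{\left(C \right)} = 5 C \left(6 + C\right)$ ($u{\left(C \right)} = 5 \left(C + 6\right) C = 5 \left(6 + C\right) C = 5 C \left(6 + C\right)$)
$A{\left(I \right)} = - 3 I$
$q{\left(n,S \right)} = S - 2 n$ ($q{\left(n,S \right)} = \left(n + S\right) - 3 n = \left(S + n\right) - 3 n = S - 2 n$)
$p q{\left(6,u{\left(G{\left(5,-2 \right)} \right)} \right)} = - 6 \left(5 \cdot \frac{4}{3} \left(6 + \frac{4}{3}\right) - 12\right) = - 6 \left(5 \cdot \frac{4}{3} \cdot \frac{22}{3} - 12\right) = - 6 \left(\frac{440}{9} - 12\right) = \left(-6\right) \frac{332}{9} = - \frac{664}{3}$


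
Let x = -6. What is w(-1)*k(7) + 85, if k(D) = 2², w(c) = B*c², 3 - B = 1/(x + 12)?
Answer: 289/3 ≈ 96.333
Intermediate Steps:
B = 17/6 (B = 3 - 1/(-6 + 12) = 3 - 1/6 = 3 - 1*⅙ = 3 - ⅙ = 17/6 ≈ 2.8333)
w(c) = 17*c²/6
k(D) = 4
w(-1)*k(7) + 85 = ((17/6)*(-1)²)*4 + 85 = ((17/6)*1)*4 + 85 = (17/6)*4 + 85 = 34/3 + 85 = 289/3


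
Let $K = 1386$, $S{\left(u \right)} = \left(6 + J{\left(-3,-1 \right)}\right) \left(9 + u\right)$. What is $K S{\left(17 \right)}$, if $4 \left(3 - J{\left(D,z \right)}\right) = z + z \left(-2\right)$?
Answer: $315315$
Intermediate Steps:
$J{\left(D,z \right)} = 3 + \frac{z}{4}$ ($J{\left(D,z \right)} = 3 - \frac{z + z \left(-2\right)}{4} = 3 - \frac{z - 2 z}{4} = 3 - \frac{\left(-1\right) z}{4} = 3 + \frac{z}{4}$)
$S{\left(u \right)} = \frac{315}{4} + \frac{35 u}{4}$ ($S{\left(u \right)} = \left(6 + \left(3 + \frac{1}{4} \left(-1\right)\right)\right) \left(9 + u\right) = \left(6 + \left(3 - \frac{1}{4}\right)\right) \left(9 + u\right) = \left(6 + \frac{11}{4}\right) \left(9 + u\right) = \frac{35 \left(9 + u\right)}{4} = \frac{315}{4} + \frac{35 u}{4}$)
$K S{\left(17 \right)} = 1386 \left(\frac{315}{4} + \frac{35}{4} \cdot 17\right) = 1386 \left(\frac{315}{4} + \frac{595}{4}\right) = 1386 \cdot \frac{455}{2} = 315315$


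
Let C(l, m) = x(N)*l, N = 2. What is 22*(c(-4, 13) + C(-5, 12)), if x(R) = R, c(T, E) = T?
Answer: -308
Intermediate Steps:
C(l, m) = 2*l
22*(c(-4, 13) + C(-5, 12)) = 22*(-4 + 2*(-5)) = 22*(-4 - 10) = 22*(-14) = -308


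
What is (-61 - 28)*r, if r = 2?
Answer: -178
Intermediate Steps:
(-61 - 28)*r = (-61 - 28)*2 = -89*2 = -178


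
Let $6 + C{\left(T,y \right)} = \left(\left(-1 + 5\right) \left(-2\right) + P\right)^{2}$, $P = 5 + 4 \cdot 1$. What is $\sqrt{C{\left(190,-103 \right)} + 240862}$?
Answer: $\sqrt{240857} \approx 490.77$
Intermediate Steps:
$P = 9$ ($P = 5 + 4 = 9$)
$C{\left(T,y \right)} = -5$ ($C{\left(T,y \right)} = -6 + \left(\left(-1 + 5\right) \left(-2\right) + 9\right)^{2} = -6 + \left(4 \left(-2\right) + 9\right)^{2} = -6 + \left(-8 + 9\right)^{2} = -6 + 1^{2} = -6 + 1 = -5$)
$\sqrt{C{\left(190,-103 \right)} + 240862} = \sqrt{-5 + 240862} = \sqrt{240857}$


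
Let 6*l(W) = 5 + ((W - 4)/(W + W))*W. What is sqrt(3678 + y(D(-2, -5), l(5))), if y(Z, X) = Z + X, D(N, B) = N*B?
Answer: sqrt(132801)/6 ≈ 60.736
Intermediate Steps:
D(N, B) = B*N
l(W) = 1/2 + W/12 (l(W) = (5 + ((W - 4)/(W + W))*W)/6 = (5 + ((-4 + W)/((2*W)))*W)/6 = (5 + ((-4 + W)*(1/(2*W)))*W)/6 = (5 + ((-4 + W)/(2*W))*W)/6 = (5 + (-2 + W/2))/6 = (3 + W/2)/6 = 1/2 + W/12)
y(Z, X) = X + Z
sqrt(3678 + y(D(-2, -5), l(5))) = sqrt(3678 + ((1/2 + (1/12)*5) - 5*(-2))) = sqrt(3678 + ((1/2 + 5/12) + 10)) = sqrt(3678 + (11/12 + 10)) = sqrt(3678 + 131/12) = sqrt(44267/12) = sqrt(132801)/6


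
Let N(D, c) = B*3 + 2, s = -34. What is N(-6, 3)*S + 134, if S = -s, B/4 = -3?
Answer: -1022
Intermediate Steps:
B = -12 (B = 4*(-3) = -12)
N(D, c) = -34 (N(D, c) = -12*3 + 2 = -36 + 2 = -34)
S = 34 (S = -1*(-34) = 34)
N(-6, 3)*S + 134 = -34*34 + 134 = -1156 + 134 = -1022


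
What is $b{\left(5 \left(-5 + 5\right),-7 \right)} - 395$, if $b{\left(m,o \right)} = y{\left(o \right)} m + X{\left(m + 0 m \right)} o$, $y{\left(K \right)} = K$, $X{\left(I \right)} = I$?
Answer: $-395$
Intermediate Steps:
$b{\left(m,o \right)} = 2 m o$ ($b{\left(m,o \right)} = o m + \left(m + 0 m\right) o = m o + \left(m + 0\right) o = m o + m o = 2 m o$)
$b{\left(5 \left(-5 + 5\right),-7 \right)} - 395 = 2 \cdot 5 \left(-5 + 5\right) \left(-7\right) - 395 = 2 \cdot 5 \cdot 0 \left(-7\right) - 395 = 2 \cdot 0 \left(-7\right) - 395 = 0 - 395 = -395$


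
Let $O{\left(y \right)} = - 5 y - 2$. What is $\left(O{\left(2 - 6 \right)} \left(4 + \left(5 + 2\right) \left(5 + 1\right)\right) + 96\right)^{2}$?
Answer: $853776$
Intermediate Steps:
$O{\left(y \right)} = -2 - 5 y$
$\left(O{\left(2 - 6 \right)} \left(4 + \left(5 + 2\right) \left(5 + 1\right)\right) + 96\right)^{2} = \left(\left(-2 - 5 \left(2 - 6\right)\right) \left(4 + \left(5 + 2\right) \left(5 + 1\right)\right) + 96\right)^{2} = \left(\left(-2 - 5 \left(2 - 6\right)\right) \left(4 + 7 \cdot 6\right) + 96\right)^{2} = \left(\left(-2 - -20\right) \left(4 + 42\right) + 96\right)^{2} = \left(\left(-2 + 20\right) 46 + 96\right)^{2} = \left(18 \cdot 46 + 96\right)^{2} = \left(828 + 96\right)^{2} = 924^{2} = 853776$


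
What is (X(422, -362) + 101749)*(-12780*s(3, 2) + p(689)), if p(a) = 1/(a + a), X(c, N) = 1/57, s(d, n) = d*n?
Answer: -306412446349033/39273 ≈ -7.8021e+9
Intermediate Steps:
X(c, N) = 1/57
p(a) = 1/(2*a)
(X(422, -362) + 101749)*(-12780*s(3, 2) + p(689)) = (1/57 + 101749)*(-38340*2 + (½)/689) = 5799694*(-12780*6 + (½)*(1/689))/57 = 5799694*(-76680 + 1/1378)/57 = (5799694/57)*(-105665039/1378) = -306412446349033/39273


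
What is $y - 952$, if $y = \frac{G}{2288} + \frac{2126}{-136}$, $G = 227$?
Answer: $- \frac{37633169}{38896} \approx -967.53$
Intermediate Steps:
$y = - \frac{604177}{38896}$ ($y = \frac{227}{2288} + \frac{2126}{-136} = 227 \cdot \frac{1}{2288} + 2126 \left(- \frac{1}{136}\right) = \frac{227}{2288} - \frac{1063}{68} = - \frac{604177}{38896} \approx -15.533$)
$y - 952 = - \frac{604177}{38896} - 952 = - \frac{37633169}{38896}$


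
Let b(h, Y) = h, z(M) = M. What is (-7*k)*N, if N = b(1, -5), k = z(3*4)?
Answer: -84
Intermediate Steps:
k = 12 (k = 3*4 = 12)
N = 1
(-7*k)*N = -7*12*1 = -84*1 = -84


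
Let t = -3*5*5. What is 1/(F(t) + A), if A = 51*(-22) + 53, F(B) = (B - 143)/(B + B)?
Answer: -75/80066 ≈ -0.00093673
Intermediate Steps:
t = -75 (t = -15*5 = -75)
F(B) = (-143 + B)/(2*B) (F(B) = (-143 + B)/((2*B)) = (-143 + B)*(1/(2*B)) = (-143 + B)/(2*B))
A = -1069 (A = -1122 + 53 = -1069)
1/(F(t) + A) = 1/((½)*(-143 - 75)/(-75) - 1069) = 1/((½)*(-1/75)*(-218) - 1069) = 1/(109/75 - 1069) = 1/(-80066/75) = -75/80066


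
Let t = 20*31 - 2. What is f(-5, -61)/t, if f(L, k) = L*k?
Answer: 305/618 ≈ 0.49353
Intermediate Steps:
t = 618 (t = 620 - 2 = 618)
f(-5, -61)/t = -5*(-61)/618 = 305*(1/618) = 305/618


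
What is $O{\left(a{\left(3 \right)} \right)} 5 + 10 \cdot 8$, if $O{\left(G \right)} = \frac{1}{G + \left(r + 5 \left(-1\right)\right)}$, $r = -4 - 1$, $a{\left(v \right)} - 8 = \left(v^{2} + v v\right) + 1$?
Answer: $\frac{1365}{17} \approx 80.294$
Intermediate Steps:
$a{\left(v \right)} = 9 + 2 v^{2}$ ($a{\left(v \right)} = 8 + \left(\left(v^{2} + v v\right) + 1\right) = 8 + \left(\left(v^{2} + v^{2}\right) + 1\right) = 8 + \left(2 v^{2} + 1\right) = 8 + \left(1 + 2 v^{2}\right) = 9 + 2 v^{2}$)
$r = -5$ ($r = -4 - 1 = -5$)
$O{\left(G \right)} = \frac{1}{-10 + G}$ ($O{\left(G \right)} = \frac{1}{G + \left(-5 + 5 \left(-1\right)\right)} = \frac{1}{G - 10} = \frac{1}{-10 + G}$)
$O{\left(a{\left(3 \right)} \right)} 5 + 10 \cdot 8 = \frac{1}{-10 + \left(9 + 2 \cdot 3^{2}\right)} 5 + 10 \cdot 8 = \frac{1}{-10 + \left(9 + 2 \cdot 9\right)} 5 + 80 = \frac{1}{-10 + \left(9 + 18\right)} 5 + 80 = \frac{1}{-10 + 27} \cdot 5 + 80 = \frac{1}{17} \cdot 5 + 80 = \frac{5}{17} + 80 = \frac{1365}{17}$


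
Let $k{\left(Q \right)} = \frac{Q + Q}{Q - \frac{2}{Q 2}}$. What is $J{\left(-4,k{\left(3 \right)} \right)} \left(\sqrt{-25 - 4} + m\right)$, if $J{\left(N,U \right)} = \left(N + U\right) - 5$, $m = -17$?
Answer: $\frac{459}{4} - \frac{27 i \sqrt{29}}{4} \approx 114.75 - 36.35 i$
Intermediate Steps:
$k{\left(Q \right)} = \frac{2 Q}{Q - \frac{1}{Q}}$ ($k{\left(Q \right)} = \frac{2 Q}{Q - \frac{2}{2 Q}} = \frac{2 Q}{Q - 2 \frac{1}{2 Q}} = \frac{2 Q}{Q - \frac{1}{Q}}$)
$J{\left(N,U \right)} = -5 + N + U$
$J{\left(-4,k{\left(3 \right)} \right)} \left(\sqrt{-25 - 4} + m\right) = \left(-5 - 4 + \frac{2 \cdot 3^{2}}{-1 + 3^{2}}\right) \left(\sqrt{-25 - 4} - 17\right) = \left(-5 - 4 + 2 \cdot 9 \frac{1}{-1 + 9}\right) \left(\sqrt{-29} - 17\right) = \left(-5 - 4 + 2 \cdot 9 \cdot \frac{1}{8}\right) \left(i \sqrt{29} - 17\right) = \left(-5 - 4 + 2 \cdot 9 \cdot \frac{1}{8}\right) \left(-17 + i \sqrt{29}\right) = \left(-5 - 4 + \frac{9}{4}\right) \left(-17 + i \sqrt{29}\right) = - \frac{27 \left(-17 + i \sqrt{29}\right)}{4} = \frac{459}{4} - \frac{27 i \sqrt{29}}{4}$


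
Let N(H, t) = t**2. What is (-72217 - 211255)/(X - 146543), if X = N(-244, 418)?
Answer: -283472/28181 ≈ -10.059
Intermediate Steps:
X = 174724 (X = 418**2 = 174724)
(-72217 - 211255)/(X - 146543) = (-72217 - 211255)/(174724 - 146543) = -283472/28181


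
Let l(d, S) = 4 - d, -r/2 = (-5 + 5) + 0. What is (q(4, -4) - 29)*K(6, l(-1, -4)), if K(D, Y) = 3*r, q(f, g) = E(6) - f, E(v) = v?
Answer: 0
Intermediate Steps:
r = 0 (r = -2*((-5 + 5) + 0) = -2*(0 + 0) = -2*0 = 0)
q(f, g) = 6 - f
K(D, Y) = 0 (K(D, Y) = 3*0 = 0)
(q(4, -4) - 29)*K(6, l(-1, -4)) = ((6 - 1*4) - 29)*0 = ((6 - 4) - 29)*0 = (2 - 29)*0 = -27*0 = 0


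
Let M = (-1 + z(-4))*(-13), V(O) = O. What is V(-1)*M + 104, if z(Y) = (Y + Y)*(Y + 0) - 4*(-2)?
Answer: 611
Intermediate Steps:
z(Y) = 8 + 2*Y² (z(Y) = (2*Y)*Y + 8 = 2*Y² + 8 = 8 + 2*Y²)
M = -507 (M = (-1 + (8 + 2*(-4)²))*(-13) = (-1 + (8 + 2*16))*(-13) = (-1 + (8 + 32))*(-13) = (-1 + 40)*(-13) = 39*(-13) = -507)
V(-1)*M + 104 = -1*(-507) + 104 = 507 + 104 = 611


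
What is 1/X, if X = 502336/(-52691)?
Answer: -52691/502336 ≈ -0.10489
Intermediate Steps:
X = -502336/52691 (X = 502336*(-1/52691) = -502336/52691 ≈ -9.5336)
1/X = 1/(-502336/52691) = -52691/502336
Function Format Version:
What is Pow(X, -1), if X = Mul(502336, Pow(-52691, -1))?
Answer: Rational(-52691, 502336) ≈ -0.10489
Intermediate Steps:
X = Rational(-502336, 52691) (X = Mul(502336, Rational(-1, 52691)) = Rational(-502336, 52691) ≈ -9.5336)
Pow(X, -1) = Pow(Rational(-502336, 52691), -1) = Rational(-52691, 502336)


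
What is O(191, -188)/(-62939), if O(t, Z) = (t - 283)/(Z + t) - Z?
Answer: -472/188817 ≈ -0.0024998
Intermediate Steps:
O(t, Z) = -Z + (-283 + t)/(Z + t) (O(t, Z) = (-283 + t)/(Z + t) - Z = -Z + (-283 + t)/(Z + t))
O(191, -188)/(-62939) = ((-283 + 191 - 1*(-188)**2 - 1*(-188)*191)/(-188 + 191))/(-62939) = ((-283 + 191 - 1*35344 + 35908)/3)*(-1/62939) = ((-283 + 191 - 35344 + 35908)/3)*(-1/62939) = ((1/3)*472)*(-1/62939) = (472/3)*(-1/62939) = -472/188817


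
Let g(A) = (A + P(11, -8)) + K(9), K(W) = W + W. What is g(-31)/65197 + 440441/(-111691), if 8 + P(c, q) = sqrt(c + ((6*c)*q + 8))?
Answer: -28717777388/7281918127 + I*sqrt(509)/65197 ≈ -3.9437 + 0.00034604*I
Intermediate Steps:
K(W) = 2*W
P(c, q) = -8 + sqrt(8 + c + 6*c*q) (P(c, q) = -8 + sqrt(c + ((6*c)*q + 8)) = -8 + sqrt(c + (6*c*q + 8)) = -8 + sqrt(c + (8 + 6*c*q)) = -8 + sqrt(8 + c + 6*c*q))
g(A) = 10 + A + I*sqrt(509) (g(A) = (A + (-8 + sqrt(8 + 11 + 6*11*(-8)))) + 2*9 = (A + (-8 + sqrt(8 + 11 - 528))) + 18 = (A + (-8 + sqrt(-509))) + 18 = (A + (-8 + I*sqrt(509))) + 18 = (-8 + A + I*sqrt(509)) + 18 = 10 + A + I*sqrt(509))
g(-31)/65197 + 440441/(-111691) = (10 - 31 + I*sqrt(509))/65197 + 440441/(-111691) = (-21 + I*sqrt(509))*(1/65197) + 440441*(-1/111691) = (-21/65197 + I*sqrt(509)/65197) - 440441/111691 = -28717777388/7281918127 + I*sqrt(509)/65197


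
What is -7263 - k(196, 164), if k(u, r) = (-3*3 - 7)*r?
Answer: -4639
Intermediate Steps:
k(u, r) = -16*r (k(u, r) = (-9 - 7)*r = -16*r)
-7263 - k(196, 164) = -7263 - (-16)*164 = -7263 - 1*(-2624) = -7263 + 2624 = -4639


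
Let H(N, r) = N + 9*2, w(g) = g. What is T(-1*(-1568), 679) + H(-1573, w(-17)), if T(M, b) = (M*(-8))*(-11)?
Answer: 136429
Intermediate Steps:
T(M, b) = 88*M (T(M, b) = -8*M*(-11) = 88*M)
H(N, r) = 18 + N (H(N, r) = N + 18 = 18 + N)
T(-1*(-1568), 679) + H(-1573, w(-17)) = 88*(-1*(-1568)) + (18 - 1573) = 88*1568 - 1555 = 137984 - 1555 = 136429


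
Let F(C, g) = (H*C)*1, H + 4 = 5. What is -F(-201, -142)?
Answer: 201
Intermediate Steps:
H = 1 (H = -4 + 5 = 1)
F(C, g) = C (F(C, g) = (1*C)*1 = C*1 = C)
-F(-201, -142) = -1*(-201) = 201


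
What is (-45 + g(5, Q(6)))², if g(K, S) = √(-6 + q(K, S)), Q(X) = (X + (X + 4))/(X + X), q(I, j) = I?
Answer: (45 - I)² ≈ 2024.0 - 90.0*I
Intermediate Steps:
Q(X) = (4 + 2*X)/(2*X) (Q(X) = (X + (4 + X))/((2*X)) = (4 + 2*X)*(1/(2*X)) = (4 + 2*X)/(2*X))
g(K, S) = √(-6 + K)
(-45 + g(5, Q(6)))² = (-45 + √(-6 + 5))² = (-45 + √(-1))² = (-45 + I)²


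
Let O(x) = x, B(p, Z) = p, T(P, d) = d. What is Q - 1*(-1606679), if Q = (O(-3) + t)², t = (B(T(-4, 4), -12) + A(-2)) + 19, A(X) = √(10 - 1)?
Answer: 1607208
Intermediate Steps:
A(X) = 3 (A(X) = √9 = 3)
t = 26 (t = (4 + 3) + 19 = 7 + 19 = 26)
Q = 529 (Q = (-3 + 26)² = 23² = 529)
Q - 1*(-1606679) = 529 - 1*(-1606679) = 529 + 1606679 = 1607208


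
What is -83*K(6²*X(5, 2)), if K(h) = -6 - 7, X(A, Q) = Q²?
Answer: 1079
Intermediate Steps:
K(h) = -13
-83*K(6²*X(5, 2)) = -83*(-13) = 1079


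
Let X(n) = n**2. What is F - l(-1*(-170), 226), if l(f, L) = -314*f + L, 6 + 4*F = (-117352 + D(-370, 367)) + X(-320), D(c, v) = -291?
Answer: 197367/4 ≈ 49342.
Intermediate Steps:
F = -15249/4 (F = -3/2 + ((-117352 - 291) + (-320)**2)/4 = -3/2 + (-117643 + 102400)/4 = -3/2 + (1/4)*(-15243) = -3/2 - 15243/4 = -15249/4 ≈ -3812.3)
l(f, L) = L - 314*f
F - l(-1*(-170), 226) = -15249/4 - (226 - (-314)*(-170)) = -15249/4 - (226 - 314*170) = -15249/4 - (226 - 53380) = -15249/4 - 1*(-53154) = -15249/4 + 53154 = 197367/4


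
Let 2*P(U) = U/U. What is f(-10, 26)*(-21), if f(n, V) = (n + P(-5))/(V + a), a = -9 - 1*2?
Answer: 133/10 ≈ 13.300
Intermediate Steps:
P(U) = ½ (P(U) = (U/U)/2 = (½)*1 = ½)
a = -11 (a = -9 - 2 = -11)
f(n, V) = (½ + n)/(-11 + V) (f(n, V) = (n + ½)/(V - 11) = (½ + n)/(-11 + V))
f(-10, 26)*(-21) = ((½ - 10)/(-11 + 26))*(-21) = (-19/2/15)*(-21) = ((1/15)*(-19/2))*(-21) = -19/30*(-21) = 133/10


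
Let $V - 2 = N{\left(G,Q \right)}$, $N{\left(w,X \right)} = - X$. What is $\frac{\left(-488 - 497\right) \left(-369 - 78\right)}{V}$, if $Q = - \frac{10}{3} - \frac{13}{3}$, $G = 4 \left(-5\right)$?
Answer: $\frac{1320885}{29} \approx 45548.0$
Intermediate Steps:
$G = -20$
$Q = - \frac{23}{3}$ ($Q = \left(-10\right) \frac{1}{3} - \frac{13}{3} = - \frac{10}{3} - \frac{13}{3} = - \frac{23}{3} \approx -7.6667$)
$V = \frac{29}{3}$ ($V = 2 - - \frac{23}{3} = 2 + \frac{23}{3} = \frac{29}{3} \approx 9.6667$)
$\frac{\left(-488 - 497\right) \left(-369 - 78\right)}{V} = \frac{\left(-488 - 497\right) \left(-369 - 78\right)}{\frac{29}{3}} = \left(-985\right) \left(-447\right) \frac{3}{29} = 440295 \cdot \frac{3}{29} = \frac{1320885}{29}$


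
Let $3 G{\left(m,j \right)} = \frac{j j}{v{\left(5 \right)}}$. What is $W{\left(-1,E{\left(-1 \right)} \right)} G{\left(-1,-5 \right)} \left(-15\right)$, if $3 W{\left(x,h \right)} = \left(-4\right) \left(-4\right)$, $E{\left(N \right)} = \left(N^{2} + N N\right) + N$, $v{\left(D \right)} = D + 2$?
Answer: $- \frac{2000}{21} \approx -95.238$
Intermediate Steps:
$v{\left(D \right)} = 2 + D$
$E{\left(N \right)} = N + 2 N^{2}$ ($E{\left(N \right)} = \left(N^{2} + N^{2}\right) + N = 2 N^{2} + N = N + 2 N^{2}$)
$W{\left(x,h \right)} = \frac{16}{3}$ ($W{\left(x,h \right)} = \frac{\left(-4\right) \left(-4\right)}{3} = \frac{1}{3} \cdot 16 = \frac{16}{3}$)
$G{\left(m,j \right)} = \frac{j^{2}}{21}$ ($G{\left(m,j \right)} = \frac{j j \frac{1}{2 + 5}}{3} = \frac{j^{2} \cdot \frac{1}{7}}{3} = \frac{\frac{1}{7} j^{2}}{3} = \frac{j^{2}}{21}$)
$W{\left(-1,E{\left(-1 \right)} \right)} G{\left(-1,-5 \right)} \left(-15\right) = \frac{16 \frac{\left(-5\right)^{2}}{21}}{3} \left(-15\right) = \frac{16 \cdot \frac{1}{21} \cdot 25}{3} \left(-15\right) = \frac{16}{3} \cdot \frac{25}{21} \left(-15\right) = \frac{400}{63} \left(-15\right) = - \frac{2000}{21}$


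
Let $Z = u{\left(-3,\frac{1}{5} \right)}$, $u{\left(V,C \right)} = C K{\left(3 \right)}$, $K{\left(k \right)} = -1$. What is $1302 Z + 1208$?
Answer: $\frac{4738}{5} \approx 947.6$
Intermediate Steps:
$u{\left(V,C \right)} = - C$ ($u{\left(V,C \right)} = C \left(-1\right) = - C$)
$Z = - \frac{1}{5} \approx -0.2$
$1302 Z + 1208 = 1302 \left(- \frac{1}{5}\right) + 1208 = - \frac{1302}{5} + 1208 = \frac{4738}{5}$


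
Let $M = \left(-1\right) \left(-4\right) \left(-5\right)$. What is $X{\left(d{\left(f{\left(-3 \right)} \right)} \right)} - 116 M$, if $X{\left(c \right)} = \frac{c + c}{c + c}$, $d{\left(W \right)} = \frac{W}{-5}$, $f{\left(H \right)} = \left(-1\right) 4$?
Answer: $2321$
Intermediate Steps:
$f{\left(H \right)} = -4$
$d{\left(W \right)} = - \frac{W}{5}$ ($d{\left(W \right)} = W \left(- \frac{1}{5}\right) = - \frac{W}{5}$)
$M = -20$ ($M = 4 \left(-5\right) = -20$)
$X{\left(c \right)} = 1$ ($X{\left(c \right)} = \frac{2 c}{2 c} = 2 c \frac{1}{2 c} = 1$)
$X{\left(d{\left(f{\left(-3 \right)} \right)} \right)} - 116 M = 1 - -2320 = 1 + 2320 = 2321$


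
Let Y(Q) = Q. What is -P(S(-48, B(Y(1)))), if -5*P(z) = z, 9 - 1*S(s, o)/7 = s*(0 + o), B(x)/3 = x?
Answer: 1071/5 ≈ 214.20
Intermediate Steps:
B(x) = 3*x
S(s, o) = 63 - 7*o*s (S(s, o) = 63 - 7*s*(0 + o) = 63 - 7*s*o = 63 - 7*o*s)
P(z) = -z/5
-P(S(-48, B(Y(1)))) = -(-1)*(63 - 7*3*1*(-48))/5 = -(-1)*(63 - 7*3*(-48))/5 = -(-1)*(63 + 1008)/5 = -(-1)*1071/5 = -1*(-1071/5) = 1071/5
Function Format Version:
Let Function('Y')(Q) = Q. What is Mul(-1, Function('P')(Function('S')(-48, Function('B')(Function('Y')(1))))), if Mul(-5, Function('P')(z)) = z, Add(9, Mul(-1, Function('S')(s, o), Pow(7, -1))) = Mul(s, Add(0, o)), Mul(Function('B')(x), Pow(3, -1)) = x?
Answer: Rational(1071, 5) ≈ 214.20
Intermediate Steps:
Function('B')(x) = Mul(3, x)
Function('S')(s, o) = Add(63, Mul(-7, o, s)) (Function('S')(s, o) = Add(63, Mul(-7, Mul(s, Add(0, o)))) = Add(63, Mul(-7, Mul(s, o))) = Add(63, Mul(-7, Mul(o, s))) = Add(63, Mul(-7, o, s)))
Function('P')(z) = Mul(Rational(-1, 5), z)
Mul(-1, Function('P')(Function('S')(-48, Function('B')(Function('Y')(1))))) = Mul(-1, Mul(Rational(-1, 5), Add(63, Mul(-7, Mul(3, 1), -48)))) = Mul(-1, Mul(Rational(-1, 5), Add(63, Mul(-7, 3, -48)))) = Mul(-1, Mul(Rational(-1, 5), Add(63, 1008))) = Mul(-1, Mul(Rational(-1, 5), 1071)) = Mul(-1, Rational(-1071, 5)) = Rational(1071, 5)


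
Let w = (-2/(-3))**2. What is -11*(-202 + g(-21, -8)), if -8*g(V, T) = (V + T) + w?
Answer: 157157/72 ≈ 2182.7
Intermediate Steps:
w = 4/9 (w = (-2*(-1/3))**2 = (2/3)**2 = 4/9 ≈ 0.44444)
g(V, T) = -1/18 - T/8 - V/8 (g(V, T) = -((V + T) + 4/9)/8 = -((T + V) + 4/9)/8 = -(4/9 + T + V)/8 = -1/18 - T/8 - V/8)
-11*(-202 + g(-21, -8)) = -11*(-202 + (-1/18 - 1/8*(-8) - 1/8*(-21))) = -11*(-202 + (-1/18 + 1 + 21/8)) = -11*(-202 + 257/72) = -11*(-14287/72) = 157157/72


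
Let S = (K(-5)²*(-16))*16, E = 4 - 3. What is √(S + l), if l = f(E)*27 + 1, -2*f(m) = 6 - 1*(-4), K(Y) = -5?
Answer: 33*I*√6 ≈ 80.833*I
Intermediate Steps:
E = 1
f(m) = -5 (f(m) = -(6 - 1*(-4))/2 = -(6 + 4)/2 = -½*10 = -5)
l = -134 (l = -5*27 + 1 = -135 + 1 = -134)
S = -6400 (S = ((-5)²*(-16))*16 = (25*(-16))*16 = -400*16 = -6400)
√(S + l) = √(-6400 - 134) = √(-6534) = 33*I*√6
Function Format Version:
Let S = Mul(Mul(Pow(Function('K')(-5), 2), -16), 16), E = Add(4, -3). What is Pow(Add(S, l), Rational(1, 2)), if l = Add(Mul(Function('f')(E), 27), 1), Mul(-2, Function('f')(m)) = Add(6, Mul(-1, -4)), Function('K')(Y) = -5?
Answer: Mul(33, I, Pow(6, Rational(1, 2))) ≈ Mul(80.833, I)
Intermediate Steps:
E = 1
Function('f')(m) = -5 (Function('f')(m) = Mul(Rational(-1, 2), Add(6, Mul(-1, -4))) = Mul(Rational(-1, 2), Add(6, 4)) = Mul(Rational(-1, 2), 10) = -5)
l = -134 (l = Add(Mul(-5, 27), 1) = Add(-135, 1) = -134)
S = -6400 (S = Mul(Mul(Pow(-5, 2), -16), 16) = Mul(Mul(25, -16), 16) = Mul(-400, 16) = -6400)
Pow(Add(S, l), Rational(1, 2)) = Pow(Add(-6400, -134), Rational(1, 2)) = Pow(-6534, Rational(1, 2)) = Mul(33, I, Pow(6, Rational(1, 2)))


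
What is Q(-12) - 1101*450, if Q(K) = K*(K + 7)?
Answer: -495390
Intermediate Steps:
Q(K) = K*(7 + K)
Q(-12) - 1101*450 = -12*(7 - 12) - 1101*450 = -12*(-5) - 495450 = 60 - 495450 = -495390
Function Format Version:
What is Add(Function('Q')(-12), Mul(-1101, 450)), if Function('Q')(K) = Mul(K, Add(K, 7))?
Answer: -495390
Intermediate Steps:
Function('Q')(K) = Mul(K, Add(7, K))
Add(Function('Q')(-12), Mul(-1101, 450)) = Add(Mul(-12, Add(7, -12)), Mul(-1101, 450)) = Add(Mul(-12, -5), -495450) = Add(60, -495450) = -495390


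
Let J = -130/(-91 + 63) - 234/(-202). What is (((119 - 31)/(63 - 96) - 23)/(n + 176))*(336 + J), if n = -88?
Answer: -483307/4848 ≈ -99.692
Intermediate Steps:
J = 8203/1414 (J = -130/(-28) - 234*(-1/202) = -130*(-1/28) + 117/101 = 65/14 + 117/101 = 8203/1414 ≈ 5.8013)
(((119 - 31)/(63 - 96) - 23)/(n + 176))*(336 + J) = (((119 - 31)/(63 - 96) - 23)/(-88 + 176))*(336 + 8203/1414) = ((88/(-33) - 23)/88)*(483307/1414) = ((88*(-1/33) - 23)*(1/88))*(483307/1414) = ((-8/3 - 23)*(1/88))*(483307/1414) = -77/3*1/88*(483307/1414) = -7/24*483307/1414 = -483307/4848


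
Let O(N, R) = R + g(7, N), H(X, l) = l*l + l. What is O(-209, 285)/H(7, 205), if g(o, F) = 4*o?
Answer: 313/42230 ≈ 0.0074118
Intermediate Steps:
H(X, l) = l + l² (H(X, l) = l² + l = l + l²)
O(N, R) = 28 + R (O(N, R) = R + 4*7 = R + 28 = 28 + R)
O(-209, 285)/H(7, 205) = (28 + 285)/((205*(1 + 205))) = 313/((205*206)) = 313/42230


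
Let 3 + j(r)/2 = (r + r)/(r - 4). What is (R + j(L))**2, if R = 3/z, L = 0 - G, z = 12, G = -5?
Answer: 3249/16 ≈ 203.06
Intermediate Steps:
L = 5 (L = 0 - 1*(-5) = 0 + 5 = 5)
j(r) = -6 + 4*r/(-4 + r) (j(r) = -6 + 2*((r + r)/(r - 4)) = -6 + 2*((2*r)/(-4 + r)) = -6 + 2*(2*r/(-4 + r)) = -6 + 4*r/(-4 + r))
R = 1/4 (R = 3/12 = 3*(1/12) = 1/4 ≈ 0.25000)
(R + j(L))**2 = (1/4 + 2*(12 - 1*5)/(-4 + 5))**2 = (1/4 + 2*(12 - 5)/1)**2 = (1/4 + 2*1*7)**2 = (1/4 + 14)**2 = (57/4)**2 = 3249/16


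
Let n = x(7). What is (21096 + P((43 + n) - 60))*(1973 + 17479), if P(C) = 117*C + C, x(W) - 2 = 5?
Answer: 387406032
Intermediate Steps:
x(W) = 7 (x(W) = 2 + 5 = 7)
n = 7
P(C) = 118*C
(21096 + P((43 + n) - 60))*(1973 + 17479) = (21096 + 118*((43 + 7) - 60))*(1973 + 17479) = (21096 + 118*(50 - 60))*19452 = (21096 + 118*(-10))*19452 = (21096 - 1180)*19452 = 19916*19452 = 387406032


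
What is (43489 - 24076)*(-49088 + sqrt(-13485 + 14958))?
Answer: -952945344 + 19413*sqrt(1473) ≈ -9.5220e+8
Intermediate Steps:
(43489 - 24076)*(-49088 + sqrt(-13485 + 14958)) = 19413*(-49088 + sqrt(1473)) = -952945344 + 19413*sqrt(1473)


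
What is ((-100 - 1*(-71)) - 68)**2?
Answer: 9409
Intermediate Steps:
((-100 - 1*(-71)) - 68)**2 = ((-100 + 71) - 68)**2 = (-29 - 68)**2 = (-97)**2 = 9409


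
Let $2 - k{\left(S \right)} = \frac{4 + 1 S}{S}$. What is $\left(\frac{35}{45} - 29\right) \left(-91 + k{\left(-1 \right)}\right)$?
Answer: $\frac{21844}{9} \approx 2427.1$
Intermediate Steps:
$k{\left(S \right)} = 2 - \frac{4 + S}{S}$ ($k{\left(S \right)} = 2 - \frac{4 + 1 S}{S} = 2 - \frac{4 + S}{S}$)
$\left(\frac{35}{45} - 29\right) \left(-91 + k{\left(-1 \right)}\right) = \left(\frac{35}{45} - 29\right) \left(-91 + \frac{-4 - 1}{-1}\right) = \left(35 \cdot \frac{1}{45} - 29\right) \left(-91 - -5\right) = \left(\frac{7}{9} - 29\right) \left(-91 + 5\right) = \left(- \frac{254}{9}\right) \left(-86\right) = \frac{21844}{9}$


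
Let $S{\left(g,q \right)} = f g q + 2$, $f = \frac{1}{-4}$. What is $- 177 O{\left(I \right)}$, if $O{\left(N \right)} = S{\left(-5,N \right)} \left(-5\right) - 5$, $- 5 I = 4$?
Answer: $1770$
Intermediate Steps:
$f = - \frac{1}{4} \approx -0.25$
$I = - \frac{4}{5}$ ($I = \left(- \frac{1}{5}\right) 4 = - \frac{4}{5} \approx -0.8$)
$S{\left(g,q \right)} = 2 - \frac{g q}{4}$ ($S{\left(g,q \right)} = - \frac{g}{4} q + 2 = - \frac{g q}{4} + 2 = 2 - \frac{g q}{4}$)
$O{\left(N \right)} = -15 - \frac{25 N}{4}$ ($O{\left(N \right)} = \left(2 - - \frac{5 N}{4}\right) \left(-5\right) - 5 = \left(2 + \frac{5 N}{4}\right) \left(-5\right) - 5 = \left(-10 - \frac{25 N}{4}\right) - 5 = -15 - \frac{25 N}{4}$)
$- 177 O{\left(I \right)} = - 177 \left(-15 - -5\right) = - 177 \left(-15 + 5\right) = \left(-177\right) \left(-10\right) = 1770$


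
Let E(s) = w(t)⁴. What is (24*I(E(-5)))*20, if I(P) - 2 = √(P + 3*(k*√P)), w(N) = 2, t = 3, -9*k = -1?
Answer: 960 + 320*√39 ≈ 2958.4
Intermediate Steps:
k = ⅑ (k = -⅑*(-1) = ⅑ ≈ 0.11111)
E(s) = 16 (E(s) = 2⁴ = 16)
I(P) = 2 + √(P + √P/3) (I(P) = 2 + √(P + 3*(√P/9)) = 2 + √(P + √P/3))
(24*I(E(-5)))*20 = (24*(2 + √(3*√16 + 9*16)/3))*20 = (24*(2 + √(3*4 + 144)/3))*20 = (24*(2 + √(12 + 144)/3))*20 = (24*(2 + √156/3))*20 = (24*(2 + (2*√39)/3))*20 = (24*(2 + 2*√39/3))*20 = (48 + 16*√39)*20 = 960 + 320*√39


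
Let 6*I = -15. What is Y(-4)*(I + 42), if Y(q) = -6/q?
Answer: 237/4 ≈ 59.250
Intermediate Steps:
I = -5/2 (I = (⅙)*(-15) = -5/2 ≈ -2.5000)
Y(-4)*(I + 42) = (-6/(-4))*(-5/2 + 42) = -6*(-¼)*(79/2) = (3/2)*(79/2) = 237/4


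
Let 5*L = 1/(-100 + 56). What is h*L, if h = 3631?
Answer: -3631/220 ≈ -16.505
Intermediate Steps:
L = -1/220 (L = 1/(5*(-100 + 56)) = (1/5)/(-44) = (1/5)*(-1/44) = -1/220 ≈ -0.0045455)
h*L = 3631*(-1/220) = -3631/220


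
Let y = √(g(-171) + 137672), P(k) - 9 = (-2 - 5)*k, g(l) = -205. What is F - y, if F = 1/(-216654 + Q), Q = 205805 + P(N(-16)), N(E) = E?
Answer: -1/10728 - √137467 ≈ -370.77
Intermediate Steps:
P(k) = 9 - 7*k (P(k) = 9 + (-2 - 5)*k = 9 - 7*k)
Q = 205926 (Q = 205805 + (9 - 7*(-16)) = 205805 + (9 + 112) = 205805 + 121 = 205926)
F = -1/10728 (F = 1/(-216654 + 205926) = 1/(-10728) = -1/10728 ≈ -9.3214e-5)
y = √137467 (y = √(-205 + 137672) = √137467 ≈ 370.77)
F - y = -1/10728 - √137467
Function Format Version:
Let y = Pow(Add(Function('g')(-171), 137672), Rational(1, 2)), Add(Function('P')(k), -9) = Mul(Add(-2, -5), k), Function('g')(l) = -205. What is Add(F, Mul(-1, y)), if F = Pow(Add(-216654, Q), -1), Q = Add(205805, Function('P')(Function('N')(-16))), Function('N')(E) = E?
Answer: Add(Rational(-1, 10728), Mul(-1, Pow(137467, Rational(1, 2)))) ≈ -370.77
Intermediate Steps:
Function('P')(k) = Add(9, Mul(-7, k)) (Function('P')(k) = Add(9, Mul(Add(-2, -5), k)) = Add(9, Mul(-7, k)))
Q = 205926 (Q = Add(205805, Add(9, Mul(-7, -16))) = Add(205805, Add(9, 112)) = Add(205805, 121) = 205926)
F = Rational(-1, 10728) (F = Pow(Add(-216654, 205926), -1) = Pow(-10728, -1) = Rational(-1, 10728) ≈ -9.3214e-5)
y = Pow(137467, Rational(1, 2)) (y = Pow(Add(-205, 137672), Rational(1, 2)) = Pow(137467, Rational(1, 2)) ≈ 370.77)
Add(F, Mul(-1, y)) = Add(Rational(-1, 10728), Mul(-1, Pow(137467, Rational(1, 2))))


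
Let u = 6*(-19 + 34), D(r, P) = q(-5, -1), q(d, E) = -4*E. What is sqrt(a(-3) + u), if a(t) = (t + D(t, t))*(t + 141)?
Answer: 2*sqrt(57) ≈ 15.100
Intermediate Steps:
D(r, P) = 4 (D(r, P) = -4*(-1) = 4)
u = 90 (u = 6*15 = 90)
a(t) = (4 + t)*(141 + t) (a(t) = (t + 4)*(t + 141) = (4 + t)*(141 + t))
sqrt(a(-3) + u) = sqrt((564 + (-3)**2 + 145*(-3)) + 90) = sqrt((564 + 9 - 435) + 90) = sqrt(138 + 90) = sqrt(228) = 2*sqrt(57)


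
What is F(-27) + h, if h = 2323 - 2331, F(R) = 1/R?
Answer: -217/27 ≈ -8.0370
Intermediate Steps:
h = -8
F(-27) + h = 1/(-27) - 8 = -1/27 - 8 = -217/27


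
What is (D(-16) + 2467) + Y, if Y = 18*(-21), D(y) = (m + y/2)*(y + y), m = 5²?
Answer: 1545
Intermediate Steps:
m = 25
D(y) = 2*y*(25 + y/2) (D(y) = (25 + y/2)*(y + y) = (25 + y*(½))*(2*y) = (25 + y/2)*(2*y) = 2*y*(25 + y/2))
Y = -378
(D(-16) + 2467) + Y = (-16*(50 - 16) + 2467) - 378 = (-16*34 + 2467) - 378 = (-544 + 2467) - 378 = 1923 - 378 = 1545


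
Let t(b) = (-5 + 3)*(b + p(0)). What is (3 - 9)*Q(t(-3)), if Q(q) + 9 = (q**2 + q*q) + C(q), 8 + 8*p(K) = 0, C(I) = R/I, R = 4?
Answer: -717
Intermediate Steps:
C(I) = 4/I
p(K) = -1 (p(K) = -1 + (1/8)*0 = -1 + 0 = -1)
t(b) = 2 - 2*b (t(b) = (-5 + 3)*(b - 1) = -2*(-1 + b) = 2 - 2*b)
Q(q) = -9 + 2*q**2 + 4/q (Q(q) = -9 + ((q**2 + q*q) + 4/q) = -9 + ((q**2 + q**2) + 4/q) = -9 + (2*q**2 + 4/q) = -9 + 2*q**2 + 4/q)
(3 - 9)*Q(t(-3)) = (3 - 9)*(-9 + 2*(2 - 2*(-3))**2 + 4/(2 - 2*(-3))) = -6*(-9 + 2*(2 + 6)**2 + 4/(2 + 6)) = -6*(-9 + 2*8**2 + 4/8) = -6*(-9 + 2*64 + 4*(1/8)) = -6*(-9 + 128 + 1/2) = -6*239/2 = -717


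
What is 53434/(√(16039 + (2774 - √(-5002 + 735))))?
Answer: 53434/√(18813 - I*√4267) ≈ 389.57 + 0.67633*I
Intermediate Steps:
53434/(√(16039 + (2774 - √(-5002 + 735)))) = 53434/(√(16039 + (2774 - √(-4267)))) = 53434/(√(16039 + (2774 - I*√4267))) = 53434/(√(18813 - I*√4267)) = 53434/√(18813 - I*√4267)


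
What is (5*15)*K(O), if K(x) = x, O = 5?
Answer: 375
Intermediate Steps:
(5*15)*K(O) = (5*15)*5 = 75*5 = 375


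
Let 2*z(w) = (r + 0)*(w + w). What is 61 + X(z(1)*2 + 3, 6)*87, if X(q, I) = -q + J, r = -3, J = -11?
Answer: -635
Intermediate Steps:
z(w) = -3*w (z(w) = ((-3 + 0)*(w + w))/2 = (-6*w)/2 = -3*w)
X(q, I) = -11 - q (X(q, I) = -q - 11 = -11 - q)
61 + X(z(1)*2 + 3, 6)*87 = 61 + (-11 - (-3*1*2 + 3))*87 = 61 + (-11 - (-3*2 + 3))*87 = 61 + (-11 - (-6 + 3))*87 = 61 + (-11 - 1*(-3))*87 = 61 + (-11 + 3)*87 = 61 - 8*87 = 61 - 696 = -635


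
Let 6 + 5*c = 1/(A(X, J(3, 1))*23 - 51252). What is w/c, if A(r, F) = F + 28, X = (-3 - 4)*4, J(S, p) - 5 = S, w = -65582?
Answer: 3306906768/60509 ≈ 54652.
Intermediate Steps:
J(S, p) = 5 + S
X = -28 (X = -7*4 = -28)
A(r, F) = 28 + F
c = -60509/50424 (c = -6/5 + 1/(5*((28 + (5 + 3))*23 - 51252)) = -6/5 + 1/(5*((28 + 8)*23 - 51252)) = -6/5 + 1/(5*(36*23 - 51252)) = -6/5 + 1/(5*(828 - 51252)) = -6/5 + (⅕)/(-50424) = -6/5 + (⅕)*(-1/50424) = -6/5 - 1/252120 = -60509/50424 ≈ -1.2000)
w/c = -65582/(-60509/50424) = -65582*(-50424/60509) = 3306906768/60509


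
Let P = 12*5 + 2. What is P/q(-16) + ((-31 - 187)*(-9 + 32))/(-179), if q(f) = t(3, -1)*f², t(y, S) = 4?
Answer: 2572717/91648 ≈ 28.072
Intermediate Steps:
P = 62 (P = 60 + 2 = 62)
q(f) = 4*f²
P/q(-16) + ((-31 - 187)*(-9 + 32))/(-179) = 62/((4*(-16)²)) + ((-31 - 187)*(-9 + 32))/(-179) = 62/((4*256)) - 218*23*(-1/179) = 62/1024 - 5014*(-1/179) = 62*(1/1024) + 5014/179 = 31/512 + 5014/179 = 2572717/91648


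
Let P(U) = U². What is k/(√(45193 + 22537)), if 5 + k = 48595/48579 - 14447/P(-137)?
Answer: -4348637513*√67730/61754808670230 ≈ -0.018326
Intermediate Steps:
k = -4348637513/911779251 (k = -5 + (48595/48579 - 14447/((-137)²)) = -5 + (48595*(1/48579) - 14447/18769) = -5 + (48595/48579 - 14447*1/18769) = -5 + (48595/48579 - 14447/18769) = -5 + 210258742/911779251 = -4348637513/911779251 ≈ -4.7694)
k/(√(45193 + 22537)) = -4348637513/(911779251*√(45193 + 22537)) = -4348637513*√67730/67730/911779251 = -4348637513*√67730/61754808670230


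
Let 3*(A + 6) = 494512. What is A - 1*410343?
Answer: -736535/3 ≈ -2.4551e+5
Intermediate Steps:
A = 494494/3 (A = -6 + (⅓)*494512 = -6 + 494512/3 = 494494/3 ≈ 1.6483e+5)
A - 1*410343 = 494494/3 - 1*410343 = 494494/3 - 410343 = -736535/3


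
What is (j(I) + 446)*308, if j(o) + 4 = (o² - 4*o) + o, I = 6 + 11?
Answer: 209440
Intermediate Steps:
I = 17
j(o) = -4 + o² - 3*o (j(o) = -4 + ((o² - 4*o) + o) = -4 + (o² - 3*o) = -4 + o² - 3*o)
(j(I) + 446)*308 = ((-4 + 17² - 3*17) + 446)*308 = ((-4 + 289 - 51) + 446)*308 = (234 + 446)*308 = 680*308 = 209440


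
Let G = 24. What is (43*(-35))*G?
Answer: -36120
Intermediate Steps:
(43*(-35))*G = (43*(-35))*24 = -1505*24 = -36120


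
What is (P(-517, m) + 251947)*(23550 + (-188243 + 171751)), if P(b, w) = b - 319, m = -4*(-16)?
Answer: 1772341438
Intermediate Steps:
m = 64
P(b, w) = -319 + b
(P(-517, m) + 251947)*(23550 + (-188243 + 171751)) = ((-319 - 517) + 251947)*(23550 + (-188243 + 171751)) = (-836 + 251947)*(23550 - 16492) = 251111*7058 = 1772341438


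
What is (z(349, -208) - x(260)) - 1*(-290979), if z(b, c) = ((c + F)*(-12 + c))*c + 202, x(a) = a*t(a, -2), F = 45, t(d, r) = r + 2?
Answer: -7167699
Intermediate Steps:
t(d, r) = 2 + r
x(a) = 0 (x(a) = a*(2 - 2) = a*0 = 0)
z(b, c) = 202 + c*(-12 + c)*(45 + c) (z(b, c) = ((c + 45)*(-12 + c))*c + 202 = ((45 + c)*(-12 + c))*c + 202 = ((-12 + c)*(45 + c))*c + 202 = c*(-12 + c)*(45 + c) + 202 = 202 + c*(-12 + c)*(45 + c))
(z(349, -208) - x(260)) - 1*(-290979) = ((202 + (-208)**3 - 540*(-208) + 33*(-208)**2) - 1*0) - 1*(-290979) = ((202 - 8998912 + 112320 + 33*43264) + 0) + 290979 = ((202 - 8998912 + 112320 + 1427712) + 0) + 290979 = (-7458678 + 0) + 290979 = -7458678 + 290979 = -7167699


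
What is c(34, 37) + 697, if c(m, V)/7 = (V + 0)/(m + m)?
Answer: 47655/68 ≈ 700.81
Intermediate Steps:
c(m, V) = 7*V/(2*m) (c(m, V) = 7*((V + 0)/(m + m)) = 7*(V/((2*m))) = 7*(V*(1/(2*m))) = 7*(V/(2*m)) = 7*V/(2*m))
c(34, 37) + 697 = (7/2)*37/34 + 697 = (7/2)*37*(1/34) + 697 = 259/68 + 697 = 47655/68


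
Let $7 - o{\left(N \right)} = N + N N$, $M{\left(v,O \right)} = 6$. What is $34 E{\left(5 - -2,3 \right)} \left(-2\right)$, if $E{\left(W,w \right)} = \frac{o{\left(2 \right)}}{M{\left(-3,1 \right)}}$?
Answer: $- \frac{34}{3} \approx -11.333$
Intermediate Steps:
$o{\left(N \right)} = 7 - N - N^{2}$ ($o{\left(N \right)} = 7 - \left(N + N N\right) = 7 - \left(N + N^{2}\right) = 7 - N - N^{2}$)
$E{\left(W,w \right)} = \frac{1}{6}$ ($E{\left(W,w \right)} = \frac{7 - 2 - 2^{2}}{6} = \left(7 - 2 - 4\right) \frac{1}{6} = 1 \cdot \frac{1}{6} = \frac{1}{6}$)
$34 E{\left(5 - -2,3 \right)} \left(-2\right) = 34 \cdot \frac{1}{6} \left(-2\right) = \frac{17}{3} \left(-2\right) = - \frac{34}{3}$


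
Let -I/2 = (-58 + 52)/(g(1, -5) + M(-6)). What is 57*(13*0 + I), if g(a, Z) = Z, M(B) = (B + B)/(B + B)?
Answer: -171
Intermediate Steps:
M(B) = 1 (M(B) = (2*B)/((2*B)) = (2*B)*(1/(2*B)) = 1)
I = -3 (I = -2*(-58 + 52)/(-5 + 1) = -(-12)/(-4) = -(-12)*(-1)/4 = -2*3/2 = -3)
57*(13*0 + I) = 57*(13*0 - 3) = 57*(0 - 3) = 57*(-3) = -171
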